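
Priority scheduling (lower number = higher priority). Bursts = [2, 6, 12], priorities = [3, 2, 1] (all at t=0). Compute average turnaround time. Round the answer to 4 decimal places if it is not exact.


Sort by priority (ascending = highest first):
Order: [(1, 12), (2, 6), (3, 2)]
Completion times:
  Priority 1, burst=12, C=12
  Priority 2, burst=6, C=18
  Priority 3, burst=2, C=20
Average turnaround = 50/3 = 16.6667

16.6667


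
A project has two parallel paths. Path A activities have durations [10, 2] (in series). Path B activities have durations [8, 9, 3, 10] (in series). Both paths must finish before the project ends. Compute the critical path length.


Path A total = 10 + 2 = 12
Path B total = 8 + 9 + 3 + 10 = 30
Critical path = longest path = max(12, 30) = 30

30


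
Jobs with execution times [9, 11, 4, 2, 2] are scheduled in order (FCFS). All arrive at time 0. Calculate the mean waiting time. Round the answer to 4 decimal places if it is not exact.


FCFS order (as given): [9, 11, 4, 2, 2]
Waiting times:
  Job 1: wait = 0
  Job 2: wait = 9
  Job 3: wait = 20
  Job 4: wait = 24
  Job 5: wait = 26
Sum of waiting times = 79
Average waiting time = 79/5 = 15.8

15.8


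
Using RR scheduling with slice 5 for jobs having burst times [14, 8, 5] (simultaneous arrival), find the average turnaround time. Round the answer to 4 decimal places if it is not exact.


Time quantum = 5
Execution trace:
  J1 runs 5 units, time = 5
  J2 runs 5 units, time = 10
  J3 runs 5 units, time = 15
  J1 runs 5 units, time = 20
  J2 runs 3 units, time = 23
  J1 runs 4 units, time = 27
Finish times: [27, 23, 15]
Average turnaround = 65/3 = 21.6667

21.6667


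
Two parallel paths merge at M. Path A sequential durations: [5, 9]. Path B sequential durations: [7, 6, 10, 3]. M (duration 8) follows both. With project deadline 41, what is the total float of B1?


Forward pass: ES(B1) = sum of predecessors on chain B = 0
EF = ES + duration = 0 + 7 = 7
Backward pass: LF(M) = deadline = 41; LS(M) = 41 - 8 = 33
LF(B1) = LS(M) - sum(successors on chain B) = 33 - 19 = 14
LS = LF - duration = 14 - 7 = 7
Total float = LS - ES = 7 - 0 = 7

7


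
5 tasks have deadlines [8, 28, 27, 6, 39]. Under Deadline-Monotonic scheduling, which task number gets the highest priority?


Sort tasks by relative deadline (ascending):
  Task 4: deadline = 6
  Task 1: deadline = 8
  Task 3: deadline = 27
  Task 2: deadline = 28
  Task 5: deadline = 39
Priority order (highest first): [4, 1, 3, 2, 5]
Highest priority task = 4

4


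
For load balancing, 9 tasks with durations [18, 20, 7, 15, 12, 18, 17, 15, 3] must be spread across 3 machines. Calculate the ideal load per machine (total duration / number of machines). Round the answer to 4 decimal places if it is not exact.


Total processing time = 18 + 20 + 7 + 15 + 12 + 18 + 17 + 15 + 3 = 125
Number of machines = 3
Ideal balanced load = 125 / 3 = 41.6667

41.6667


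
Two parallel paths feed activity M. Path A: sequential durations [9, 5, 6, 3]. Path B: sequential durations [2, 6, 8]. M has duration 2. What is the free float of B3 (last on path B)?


ES(B3) = sum of predecessors on chain B = 8
EF(B3) = ES + duration = 8 + 8 = 16
Successor of B3 is M. ES(M) = max(sum(A), sum(B)) = max(23, 16) = 23
Free float = ES(successor) - EF(current) = 23 - 16 = 7

7


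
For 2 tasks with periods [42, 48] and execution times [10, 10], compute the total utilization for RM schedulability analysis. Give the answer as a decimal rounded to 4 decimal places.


Compute individual utilizations (exact fractions):
  Task 1: C/T = 10/42 = 5/21 (approx. 0.2381)
  Task 2: C/T = 10/48 = 5/24 (approx. 0.2083)
Total utilization U = 5/21 + 5/24 = 25/56
Rounded to 4 decimal places: U = 0.4464
RM (Liu & Layland) bound for 2 tasks = 0.828427; compare with U = 25/56 (approx. 0.446429)
U <= bound, so schedulable by RM sufficient condition.

0.4464


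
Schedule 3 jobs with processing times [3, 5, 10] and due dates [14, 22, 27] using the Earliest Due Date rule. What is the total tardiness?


Sort by due date (EDD order): [(3, 14), (5, 22), (10, 27)]
Compute completion times and tardiness:
  Job 1: p=3, d=14, C=3, tardiness=max(0,3-14)=0
  Job 2: p=5, d=22, C=8, tardiness=max(0,8-22)=0
  Job 3: p=10, d=27, C=18, tardiness=max(0,18-27)=0
Total tardiness = 0

0


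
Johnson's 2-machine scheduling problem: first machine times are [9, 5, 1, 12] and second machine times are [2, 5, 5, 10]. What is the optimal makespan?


Apply Johnson's rule:
  Group 1 (a <= b): [(3, 1, 5), (2, 5, 5)]
  Group 2 (a > b): [(4, 12, 10), (1, 9, 2)]
Optimal job order: [3, 2, 4, 1]
Schedule:
  Job 3: M1 done at 1, M2 done at 6
  Job 2: M1 done at 6, M2 done at 11
  Job 4: M1 done at 18, M2 done at 28
  Job 1: M1 done at 27, M2 done at 30
Makespan = 30

30


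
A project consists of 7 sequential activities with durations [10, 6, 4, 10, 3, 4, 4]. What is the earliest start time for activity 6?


Activity 6 starts after activities 1 through 5 complete.
Predecessor durations: [10, 6, 4, 10, 3]
ES = 10 + 6 + 4 + 10 + 3 = 33

33


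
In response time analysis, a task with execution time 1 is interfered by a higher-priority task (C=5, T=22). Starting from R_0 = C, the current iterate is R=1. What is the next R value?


R_next = C + ceil(R_prev / T_hp) * C_hp
ceil(1 / 22) = ceil(0.0455) = 1
Interference = 1 * 5 = 5
R_next = 1 + 5 = 6

6


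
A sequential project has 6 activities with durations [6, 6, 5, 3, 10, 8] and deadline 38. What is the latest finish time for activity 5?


LF(activity 5) = deadline - sum of successor durations
Successors: activities 6 through 6 with durations [8]
Sum of successor durations = 8
LF = 38 - 8 = 30

30


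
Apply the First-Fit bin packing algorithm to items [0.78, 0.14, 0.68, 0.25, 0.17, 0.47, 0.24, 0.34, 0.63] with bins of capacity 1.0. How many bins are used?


Place items sequentially using First-Fit:
  Item 0.78 -> new Bin 1
  Item 0.14 -> Bin 1 (now 0.92)
  Item 0.68 -> new Bin 2
  Item 0.25 -> Bin 2 (now 0.93)
  Item 0.17 -> new Bin 3
  Item 0.47 -> Bin 3 (now 0.64)
  Item 0.24 -> Bin 3 (now 0.88)
  Item 0.34 -> new Bin 4
  Item 0.63 -> Bin 4 (now 0.97)
Total bins used = 4

4


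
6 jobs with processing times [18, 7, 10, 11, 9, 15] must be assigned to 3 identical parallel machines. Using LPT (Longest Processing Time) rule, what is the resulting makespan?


Sort jobs in decreasing order (LPT): [18, 15, 11, 10, 9, 7]
Assign each job to the least loaded machine:
  Machine 1: jobs [18, 7], load = 25
  Machine 2: jobs [15, 9], load = 24
  Machine 3: jobs [11, 10], load = 21
Makespan = max load = 25

25


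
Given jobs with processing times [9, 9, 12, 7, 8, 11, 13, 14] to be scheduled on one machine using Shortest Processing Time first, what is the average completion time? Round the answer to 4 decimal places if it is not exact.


Sort jobs by processing time (SPT order): [7, 8, 9, 9, 11, 12, 13, 14]
Compute completion times sequentially:
  Job 1: processing = 7, completes at 7
  Job 2: processing = 8, completes at 15
  Job 3: processing = 9, completes at 24
  Job 4: processing = 9, completes at 33
  Job 5: processing = 11, completes at 44
  Job 6: processing = 12, completes at 56
  Job 7: processing = 13, completes at 69
  Job 8: processing = 14, completes at 83
Sum of completion times = 331
Average completion time = 331/8 = 41.375

41.375


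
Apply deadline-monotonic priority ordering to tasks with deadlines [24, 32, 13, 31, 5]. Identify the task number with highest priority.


Sort tasks by relative deadline (ascending):
  Task 5: deadline = 5
  Task 3: deadline = 13
  Task 1: deadline = 24
  Task 4: deadline = 31
  Task 2: deadline = 32
Priority order (highest first): [5, 3, 1, 4, 2]
Highest priority task = 5

5


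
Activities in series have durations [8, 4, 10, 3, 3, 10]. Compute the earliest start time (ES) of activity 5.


Activity 5 starts after activities 1 through 4 complete.
Predecessor durations: [8, 4, 10, 3]
ES = 8 + 4 + 10 + 3 = 25

25


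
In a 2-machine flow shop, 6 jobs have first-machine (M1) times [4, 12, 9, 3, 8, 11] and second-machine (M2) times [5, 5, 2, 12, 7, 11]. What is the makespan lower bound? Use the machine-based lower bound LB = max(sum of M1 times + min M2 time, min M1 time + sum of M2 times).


LB1 = sum(M1 times) + min(M2 times) = 47 + 2 = 49
LB2 = min(M1 times) + sum(M2 times) = 3 + 42 = 45
Lower bound = max(LB1, LB2) = max(49, 45) = 49

49


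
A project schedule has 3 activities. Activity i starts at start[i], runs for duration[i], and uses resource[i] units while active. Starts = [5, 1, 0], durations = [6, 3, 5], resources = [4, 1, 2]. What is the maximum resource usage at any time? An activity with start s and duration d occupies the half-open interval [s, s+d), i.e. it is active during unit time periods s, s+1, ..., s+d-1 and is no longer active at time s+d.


Each activity i is active on [start_i, start_i + duration_i).
Compute total resource usage per time slot:
  t=0: active resources = [2], total = 2
  t=1: active resources = [1, 2], total = 3
  t=2: active resources = [1, 2], total = 3
  t=3: active resources = [1, 2], total = 3
  t=4: active resources = [2], total = 2
  t=5: active resources = [4], total = 4
  t=6: active resources = [4], total = 4
  t=7: active resources = [4], total = 4
  t=8: active resources = [4], total = 4
  t=9: active resources = [4], total = 4
  t=10: active resources = [4], total = 4
Peak resource demand = 4

4


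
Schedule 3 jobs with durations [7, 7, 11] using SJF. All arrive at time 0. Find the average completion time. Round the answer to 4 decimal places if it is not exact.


SJF order (ascending): [7, 7, 11]
Completion times:
  Job 1: burst=7, C=7
  Job 2: burst=7, C=14
  Job 3: burst=11, C=25
Average completion = 46/3 = 15.3333

15.3333


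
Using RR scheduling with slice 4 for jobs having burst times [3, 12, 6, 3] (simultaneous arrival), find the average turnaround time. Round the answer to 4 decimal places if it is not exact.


Time quantum = 4
Execution trace:
  J1 runs 3 units, time = 3
  J2 runs 4 units, time = 7
  J3 runs 4 units, time = 11
  J4 runs 3 units, time = 14
  J2 runs 4 units, time = 18
  J3 runs 2 units, time = 20
  J2 runs 4 units, time = 24
Finish times: [3, 24, 20, 14]
Average turnaround = 61/4 = 15.25

15.25


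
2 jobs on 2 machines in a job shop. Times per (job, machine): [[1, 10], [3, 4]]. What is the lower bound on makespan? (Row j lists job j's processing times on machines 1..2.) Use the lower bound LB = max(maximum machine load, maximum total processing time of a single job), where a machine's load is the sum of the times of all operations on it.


Machine loads:
  Machine 1: 1 + 3 = 4
  Machine 2: 10 + 4 = 14
Max machine load = 14
Job totals:
  Job 1: 11
  Job 2: 7
Max job total = 11
Lower bound = max(14, 11) = 14

14


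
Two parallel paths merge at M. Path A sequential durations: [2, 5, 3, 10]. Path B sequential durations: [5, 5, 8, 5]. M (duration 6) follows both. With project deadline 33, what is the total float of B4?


Forward pass: ES(B4) = sum of predecessors on chain B = 18
EF = ES + duration = 18 + 5 = 23
Backward pass: LF(M) = deadline = 33; LS(M) = 33 - 6 = 27
LF(B4) = LS(M) - sum(successors on chain B) = 27 - 0 = 27
LS = LF - duration = 27 - 5 = 22
Total float = LS - ES = 22 - 18 = 4

4


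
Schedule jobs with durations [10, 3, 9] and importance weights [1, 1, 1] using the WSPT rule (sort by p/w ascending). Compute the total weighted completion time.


Compute p/w ratios and sort ascending (WSPT): [(3, 1), (9, 1), (10, 1)]
Compute weighted completion times:
  Job (p=3,w=1): C=3, w*C=1*3=3
  Job (p=9,w=1): C=12, w*C=1*12=12
  Job (p=10,w=1): C=22, w*C=1*22=22
Total weighted completion time = 37

37


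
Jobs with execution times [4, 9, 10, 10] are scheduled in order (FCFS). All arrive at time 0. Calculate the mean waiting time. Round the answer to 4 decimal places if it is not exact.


FCFS order (as given): [4, 9, 10, 10]
Waiting times:
  Job 1: wait = 0
  Job 2: wait = 4
  Job 3: wait = 13
  Job 4: wait = 23
Sum of waiting times = 40
Average waiting time = 40/4 = 10.0

10.0


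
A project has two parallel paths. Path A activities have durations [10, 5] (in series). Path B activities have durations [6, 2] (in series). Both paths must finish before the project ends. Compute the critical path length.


Path A total = 10 + 5 = 15
Path B total = 6 + 2 = 8
Critical path = longest path = max(15, 8) = 15

15


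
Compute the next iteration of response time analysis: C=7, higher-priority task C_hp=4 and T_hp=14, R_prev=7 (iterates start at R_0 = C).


R_next = C + ceil(R_prev / T_hp) * C_hp
ceil(7 / 14) = ceil(0.5) = 1
Interference = 1 * 4 = 4
R_next = 7 + 4 = 11

11


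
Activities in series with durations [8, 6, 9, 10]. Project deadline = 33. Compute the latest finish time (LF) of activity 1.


LF(activity 1) = deadline - sum of successor durations
Successors: activities 2 through 4 with durations [6, 9, 10]
Sum of successor durations = 25
LF = 33 - 25 = 8

8


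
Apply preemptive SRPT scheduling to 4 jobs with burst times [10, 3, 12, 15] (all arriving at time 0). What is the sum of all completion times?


Since all jobs arrive at t=0, SRPT equals SPT ordering.
SPT order: [3, 10, 12, 15]
Completion times:
  Job 1: p=3, C=3
  Job 2: p=10, C=13
  Job 3: p=12, C=25
  Job 4: p=15, C=40
Total completion time = 3 + 13 + 25 + 40 = 81

81


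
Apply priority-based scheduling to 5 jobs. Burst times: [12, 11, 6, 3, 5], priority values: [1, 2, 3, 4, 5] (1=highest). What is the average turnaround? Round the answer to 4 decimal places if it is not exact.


Sort by priority (ascending = highest first):
Order: [(1, 12), (2, 11), (3, 6), (4, 3), (5, 5)]
Completion times:
  Priority 1, burst=12, C=12
  Priority 2, burst=11, C=23
  Priority 3, burst=6, C=29
  Priority 4, burst=3, C=32
  Priority 5, burst=5, C=37
Average turnaround = 133/5 = 26.6

26.6


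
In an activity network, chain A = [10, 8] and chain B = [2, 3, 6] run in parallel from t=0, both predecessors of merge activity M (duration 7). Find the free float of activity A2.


ES(A2) = sum of predecessors on chain A = 10
EF(A2) = ES + duration = 10 + 8 = 18
Successor of A2 is M. ES(M) = max(sum(A), sum(B)) = max(18, 11) = 18
Free float = ES(successor) - EF(current) = 18 - 18 = 0

0


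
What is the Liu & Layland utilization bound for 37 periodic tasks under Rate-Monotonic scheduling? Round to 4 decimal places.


Compute 2^(1/37) = 1.0189102844
Subtract 1: 1.0189102844 - 1 = 0.0189102844
Multiply by n: 37 * 0.0189102844 = 0.6996805228
Round to 4 dp: 0.6997

0.6997


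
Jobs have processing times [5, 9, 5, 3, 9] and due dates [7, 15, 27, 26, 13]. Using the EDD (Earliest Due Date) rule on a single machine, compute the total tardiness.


Sort by due date (EDD order): [(5, 7), (9, 13), (9, 15), (3, 26), (5, 27)]
Compute completion times and tardiness:
  Job 1: p=5, d=7, C=5, tardiness=max(0,5-7)=0
  Job 2: p=9, d=13, C=14, tardiness=max(0,14-13)=1
  Job 3: p=9, d=15, C=23, tardiness=max(0,23-15)=8
  Job 4: p=3, d=26, C=26, tardiness=max(0,26-26)=0
  Job 5: p=5, d=27, C=31, tardiness=max(0,31-27)=4
Total tardiness = 13

13


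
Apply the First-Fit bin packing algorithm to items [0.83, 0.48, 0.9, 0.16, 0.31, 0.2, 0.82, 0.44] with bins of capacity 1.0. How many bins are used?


Place items sequentially using First-Fit:
  Item 0.83 -> new Bin 1
  Item 0.48 -> new Bin 2
  Item 0.9 -> new Bin 3
  Item 0.16 -> Bin 1 (now 0.99)
  Item 0.31 -> Bin 2 (now 0.79)
  Item 0.2 -> Bin 2 (now 0.99)
  Item 0.82 -> new Bin 4
  Item 0.44 -> new Bin 5
Total bins used = 5

5


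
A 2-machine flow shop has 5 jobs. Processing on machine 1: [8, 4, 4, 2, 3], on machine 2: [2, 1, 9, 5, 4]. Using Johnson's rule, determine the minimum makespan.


Apply Johnson's rule:
  Group 1 (a <= b): [(4, 2, 5), (5, 3, 4), (3, 4, 9)]
  Group 2 (a > b): [(1, 8, 2), (2, 4, 1)]
Optimal job order: [4, 5, 3, 1, 2]
Schedule:
  Job 4: M1 done at 2, M2 done at 7
  Job 5: M1 done at 5, M2 done at 11
  Job 3: M1 done at 9, M2 done at 20
  Job 1: M1 done at 17, M2 done at 22
  Job 2: M1 done at 21, M2 done at 23
Makespan = 23

23


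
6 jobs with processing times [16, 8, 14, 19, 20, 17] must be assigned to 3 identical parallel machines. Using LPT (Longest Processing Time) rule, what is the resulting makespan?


Sort jobs in decreasing order (LPT): [20, 19, 17, 16, 14, 8]
Assign each job to the least loaded machine:
  Machine 1: jobs [20, 8], load = 28
  Machine 2: jobs [19, 14], load = 33
  Machine 3: jobs [17, 16], load = 33
Makespan = max load = 33

33


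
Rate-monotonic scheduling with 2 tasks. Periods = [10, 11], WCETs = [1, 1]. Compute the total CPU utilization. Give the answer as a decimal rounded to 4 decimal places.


Compute individual utilizations (exact fractions):
  Task 1: C/T = 1/10 (approx. 0.1)
  Task 2: C/T = 1/11 (approx. 0.0909)
Total utilization U = 1/10 + 1/11 = 21/110
Rounded to 4 decimal places: U = 0.1909
RM (Liu & Layland) bound for 2 tasks = 0.828427; compare with U = 21/110 (approx. 0.190909)
U <= bound, so schedulable by RM sufficient condition.

0.1909


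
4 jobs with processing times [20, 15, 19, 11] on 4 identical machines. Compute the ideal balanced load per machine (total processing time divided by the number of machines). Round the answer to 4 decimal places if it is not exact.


Total processing time = 20 + 15 + 19 + 11 = 65
Number of machines = 4
Ideal balanced load = 65 / 4 = 16.25

16.25


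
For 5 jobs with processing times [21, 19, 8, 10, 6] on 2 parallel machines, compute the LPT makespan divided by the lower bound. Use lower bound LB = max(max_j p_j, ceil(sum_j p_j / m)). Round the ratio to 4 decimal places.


LPT order: [21, 19, 10, 8, 6]
Machine loads after assignment: [35, 29]
LPT makespan = 35
Lower bound = max(max_job, ceil(total/2)) = max(21, 32) = 32
Ratio = 35 / 32 = 1.0938

1.0938


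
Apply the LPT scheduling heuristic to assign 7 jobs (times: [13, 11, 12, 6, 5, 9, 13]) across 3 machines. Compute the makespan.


Sort jobs in decreasing order (LPT): [13, 13, 12, 11, 9, 6, 5]
Assign each job to the least loaded machine:
  Machine 1: jobs [13, 9], load = 22
  Machine 2: jobs [13, 6, 5], load = 24
  Machine 3: jobs [12, 11], load = 23
Makespan = max load = 24

24


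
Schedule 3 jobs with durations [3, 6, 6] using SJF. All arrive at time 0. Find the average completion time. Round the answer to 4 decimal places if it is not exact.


SJF order (ascending): [3, 6, 6]
Completion times:
  Job 1: burst=3, C=3
  Job 2: burst=6, C=9
  Job 3: burst=6, C=15
Average completion = 27/3 = 9.0

9.0


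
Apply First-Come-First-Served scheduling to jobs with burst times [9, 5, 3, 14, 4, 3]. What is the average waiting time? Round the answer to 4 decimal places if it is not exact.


FCFS order (as given): [9, 5, 3, 14, 4, 3]
Waiting times:
  Job 1: wait = 0
  Job 2: wait = 9
  Job 3: wait = 14
  Job 4: wait = 17
  Job 5: wait = 31
  Job 6: wait = 35
Sum of waiting times = 106
Average waiting time = 106/6 = 17.6667

17.6667


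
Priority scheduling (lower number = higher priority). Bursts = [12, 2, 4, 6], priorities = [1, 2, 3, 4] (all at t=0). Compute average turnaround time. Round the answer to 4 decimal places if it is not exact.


Sort by priority (ascending = highest first):
Order: [(1, 12), (2, 2), (3, 4), (4, 6)]
Completion times:
  Priority 1, burst=12, C=12
  Priority 2, burst=2, C=14
  Priority 3, burst=4, C=18
  Priority 4, burst=6, C=24
Average turnaround = 68/4 = 17.0

17.0


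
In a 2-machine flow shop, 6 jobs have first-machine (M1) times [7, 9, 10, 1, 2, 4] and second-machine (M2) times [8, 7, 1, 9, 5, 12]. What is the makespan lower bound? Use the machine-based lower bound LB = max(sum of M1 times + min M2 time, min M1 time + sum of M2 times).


LB1 = sum(M1 times) + min(M2 times) = 33 + 1 = 34
LB2 = min(M1 times) + sum(M2 times) = 1 + 42 = 43
Lower bound = max(LB1, LB2) = max(34, 43) = 43

43


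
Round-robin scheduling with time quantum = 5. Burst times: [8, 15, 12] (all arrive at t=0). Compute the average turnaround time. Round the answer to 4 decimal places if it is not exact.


Time quantum = 5
Execution trace:
  J1 runs 5 units, time = 5
  J2 runs 5 units, time = 10
  J3 runs 5 units, time = 15
  J1 runs 3 units, time = 18
  J2 runs 5 units, time = 23
  J3 runs 5 units, time = 28
  J2 runs 5 units, time = 33
  J3 runs 2 units, time = 35
Finish times: [18, 33, 35]
Average turnaround = 86/3 = 28.6667

28.6667


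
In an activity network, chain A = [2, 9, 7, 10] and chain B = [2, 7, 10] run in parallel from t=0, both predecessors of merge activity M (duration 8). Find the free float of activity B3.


ES(B3) = sum of predecessors on chain B = 9
EF(B3) = ES + duration = 9 + 10 = 19
Successor of B3 is M. ES(M) = max(sum(A), sum(B)) = max(28, 19) = 28
Free float = ES(successor) - EF(current) = 28 - 19 = 9

9


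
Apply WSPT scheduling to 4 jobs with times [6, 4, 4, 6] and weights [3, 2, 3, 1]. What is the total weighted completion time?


Compute p/w ratios and sort ascending (WSPT): [(4, 3), (6, 3), (4, 2), (6, 1)]
Compute weighted completion times:
  Job (p=4,w=3): C=4, w*C=3*4=12
  Job (p=6,w=3): C=10, w*C=3*10=30
  Job (p=4,w=2): C=14, w*C=2*14=28
  Job (p=6,w=1): C=20, w*C=1*20=20
Total weighted completion time = 90

90


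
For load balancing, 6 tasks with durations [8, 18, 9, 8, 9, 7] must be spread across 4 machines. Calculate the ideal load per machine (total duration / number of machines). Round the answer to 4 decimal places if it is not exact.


Total processing time = 8 + 18 + 9 + 8 + 9 + 7 = 59
Number of machines = 4
Ideal balanced load = 59 / 4 = 14.75

14.75


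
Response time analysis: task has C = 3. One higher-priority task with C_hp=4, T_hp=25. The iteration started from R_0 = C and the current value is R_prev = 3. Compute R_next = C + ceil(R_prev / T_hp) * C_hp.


R_next = C + ceil(R_prev / T_hp) * C_hp
ceil(3 / 25) = ceil(0.12) = 1
Interference = 1 * 4 = 4
R_next = 3 + 4 = 7

7


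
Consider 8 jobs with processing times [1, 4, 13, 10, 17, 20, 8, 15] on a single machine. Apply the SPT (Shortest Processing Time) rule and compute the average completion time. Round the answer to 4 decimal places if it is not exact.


Sort jobs by processing time (SPT order): [1, 4, 8, 10, 13, 15, 17, 20]
Compute completion times sequentially:
  Job 1: processing = 1, completes at 1
  Job 2: processing = 4, completes at 5
  Job 3: processing = 8, completes at 13
  Job 4: processing = 10, completes at 23
  Job 5: processing = 13, completes at 36
  Job 6: processing = 15, completes at 51
  Job 7: processing = 17, completes at 68
  Job 8: processing = 20, completes at 88
Sum of completion times = 285
Average completion time = 285/8 = 35.625

35.625


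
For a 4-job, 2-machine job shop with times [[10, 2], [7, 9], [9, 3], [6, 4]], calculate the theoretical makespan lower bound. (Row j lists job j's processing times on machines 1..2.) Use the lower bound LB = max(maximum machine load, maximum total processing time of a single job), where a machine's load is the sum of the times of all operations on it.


Machine loads:
  Machine 1: 10 + 7 + 9 + 6 = 32
  Machine 2: 2 + 9 + 3 + 4 = 18
Max machine load = 32
Job totals:
  Job 1: 12
  Job 2: 16
  Job 3: 12
  Job 4: 10
Max job total = 16
Lower bound = max(32, 16) = 32

32


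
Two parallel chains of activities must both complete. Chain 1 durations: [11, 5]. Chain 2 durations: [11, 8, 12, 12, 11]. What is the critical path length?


Path A total = 11 + 5 = 16
Path B total = 11 + 8 + 12 + 12 + 11 = 54
Critical path = longest path = max(16, 54) = 54

54


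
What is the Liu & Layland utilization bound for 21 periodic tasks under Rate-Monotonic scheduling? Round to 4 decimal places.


Compute 2^(1/21) = 1.0335577830
Subtract 1: 1.0335577830 - 1 = 0.0335577830
Multiply by n: 21 * 0.0335577830 = 0.7047134430
Round to 4 dp: 0.7047

0.7047


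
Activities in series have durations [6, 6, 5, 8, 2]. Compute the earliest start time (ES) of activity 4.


Activity 4 starts after activities 1 through 3 complete.
Predecessor durations: [6, 6, 5]
ES = 6 + 6 + 5 = 17

17


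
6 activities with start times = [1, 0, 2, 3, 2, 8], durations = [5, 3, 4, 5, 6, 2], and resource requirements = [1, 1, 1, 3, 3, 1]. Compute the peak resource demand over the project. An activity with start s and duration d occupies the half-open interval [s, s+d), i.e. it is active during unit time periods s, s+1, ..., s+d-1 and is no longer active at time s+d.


Each activity i is active on [start_i, start_i + duration_i).
Compute total resource usage per time slot:
  t=0: active resources = [1], total = 1
  t=1: active resources = [1, 1], total = 2
  t=2: active resources = [1, 1, 1, 3], total = 6
  t=3: active resources = [1, 1, 3, 3], total = 8
  t=4: active resources = [1, 1, 3, 3], total = 8
  t=5: active resources = [1, 1, 3, 3], total = 8
  t=6: active resources = [3, 3], total = 6
  t=7: active resources = [3, 3], total = 6
  t=8: active resources = [1], total = 1
  t=9: active resources = [1], total = 1
Peak resource demand = 8

8


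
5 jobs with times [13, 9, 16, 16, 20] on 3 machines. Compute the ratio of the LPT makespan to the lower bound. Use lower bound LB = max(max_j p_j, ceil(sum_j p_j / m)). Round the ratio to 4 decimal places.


LPT order: [20, 16, 16, 13, 9]
Machine loads after assignment: [20, 29, 25]
LPT makespan = 29
Lower bound = max(max_job, ceil(total/3)) = max(20, 25) = 25
Ratio = 29 / 25 = 1.16

1.16


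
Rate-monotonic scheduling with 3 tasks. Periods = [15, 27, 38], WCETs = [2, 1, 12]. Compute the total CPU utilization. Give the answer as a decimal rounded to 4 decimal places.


Compute individual utilizations (exact fractions):
  Task 1: C/T = 2/15 (approx. 0.1333)
  Task 2: C/T = 1/27 (approx. 0.037)
  Task 3: C/T = 12/38 = 6/19 (approx. 0.3158)
Total utilization U = 2/15 + 1/27 + 6/19 = 1247/2565
Rounded to 4 decimal places: U = 0.4862
RM (Liu & Layland) bound for 3 tasks = 0.779763; compare with U = 1247/2565 (approx. 0.486160)
U <= bound, so schedulable by RM sufficient condition.

0.4862


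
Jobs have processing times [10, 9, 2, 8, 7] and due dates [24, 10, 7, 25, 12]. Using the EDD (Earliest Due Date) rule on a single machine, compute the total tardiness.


Sort by due date (EDD order): [(2, 7), (9, 10), (7, 12), (10, 24), (8, 25)]
Compute completion times and tardiness:
  Job 1: p=2, d=7, C=2, tardiness=max(0,2-7)=0
  Job 2: p=9, d=10, C=11, tardiness=max(0,11-10)=1
  Job 3: p=7, d=12, C=18, tardiness=max(0,18-12)=6
  Job 4: p=10, d=24, C=28, tardiness=max(0,28-24)=4
  Job 5: p=8, d=25, C=36, tardiness=max(0,36-25)=11
Total tardiness = 22

22


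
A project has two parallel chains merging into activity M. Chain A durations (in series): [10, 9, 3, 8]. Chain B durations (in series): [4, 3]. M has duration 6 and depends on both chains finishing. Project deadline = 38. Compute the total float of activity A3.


Forward pass: ES(A3) = sum of predecessors on chain A = 19
EF = ES + duration = 19 + 3 = 22
Backward pass: LF(M) = deadline = 38; LS(M) = 38 - 6 = 32
LF(A3) = LS(M) - sum(successors on chain A) = 32 - 8 = 24
LS = LF - duration = 24 - 3 = 21
Total float = LS - ES = 21 - 19 = 2

2


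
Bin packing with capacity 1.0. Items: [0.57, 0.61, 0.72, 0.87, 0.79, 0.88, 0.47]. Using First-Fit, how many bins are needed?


Place items sequentially using First-Fit:
  Item 0.57 -> new Bin 1
  Item 0.61 -> new Bin 2
  Item 0.72 -> new Bin 3
  Item 0.87 -> new Bin 4
  Item 0.79 -> new Bin 5
  Item 0.88 -> new Bin 6
  Item 0.47 -> new Bin 7
Total bins used = 7

7


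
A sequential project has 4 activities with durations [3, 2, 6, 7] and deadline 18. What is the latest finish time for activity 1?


LF(activity 1) = deadline - sum of successor durations
Successors: activities 2 through 4 with durations [2, 6, 7]
Sum of successor durations = 15
LF = 18 - 15 = 3

3


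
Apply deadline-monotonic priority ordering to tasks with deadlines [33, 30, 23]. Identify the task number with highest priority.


Sort tasks by relative deadline (ascending):
  Task 3: deadline = 23
  Task 2: deadline = 30
  Task 1: deadline = 33
Priority order (highest first): [3, 2, 1]
Highest priority task = 3

3


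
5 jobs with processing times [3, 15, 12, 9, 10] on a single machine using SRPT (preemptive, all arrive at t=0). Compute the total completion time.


Since all jobs arrive at t=0, SRPT equals SPT ordering.
SPT order: [3, 9, 10, 12, 15]
Completion times:
  Job 1: p=3, C=3
  Job 2: p=9, C=12
  Job 3: p=10, C=22
  Job 4: p=12, C=34
  Job 5: p=15, C=49
Total completion time = 3 + 12 + 22 + 34 + 49 = 120

120


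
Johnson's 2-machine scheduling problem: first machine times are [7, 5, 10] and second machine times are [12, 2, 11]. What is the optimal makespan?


Apply Johnson's rule:
  Group 1 (a <= b): [(1, 7, 12), (3, 10, 11)]
  Group 2 (a > b): [(2, 5, 2)]
Optimal job order: [1, 3, 2]
Schedule:
  Job 1: M1 done at 7, M2 done at 19
  Job 3: M1 done at 17, M2 done at 30
  Job 2: M1 done at 22, M2 done at 32
Makespan = 32

32


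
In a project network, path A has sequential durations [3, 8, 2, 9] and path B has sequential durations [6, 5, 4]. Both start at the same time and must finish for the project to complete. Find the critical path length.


Path A total = 3 + 8 + 2 + 9 = 22
Path B total = 6 + 5 + 4 = 15
Critical path = longest path = max(22, 15) = 22

22


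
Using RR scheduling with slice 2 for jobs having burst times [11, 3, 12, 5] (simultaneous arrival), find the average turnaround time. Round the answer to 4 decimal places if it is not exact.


Time quantum = 2
Execution trace:
  J1 runs 2 units, time = 2
  J2 runs 2 units, time = 4
  J3 runs 2 units, time = 6
  J4 runs 2 units, time = 8
  J1 runs 2 units, time = 10
  J2 runs 1 units, time = 11
  J3 runs 2 units, time = 13
  J4 runs 2 units, time = 15
  J1 runs 2 units, time = 17
  J3 runs 2 units, time = 19
  J4 runs 1 units, time = 20
  J1 runs 2 units, time = 22
  J3 runs 2 units, time = 24
  J1 runs 2 units, time = 26
  J3 runs 2 units, time = 28
  J1 runs 1 units, time = 29
  J3 runs 2 units, time = 31
Finish times: [29, 11, 31, 20]
Average turnaround = 91/4 = 22.75

22.75


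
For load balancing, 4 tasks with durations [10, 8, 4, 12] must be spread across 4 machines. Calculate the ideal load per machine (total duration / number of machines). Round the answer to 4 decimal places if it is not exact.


Total processing time = 10 + 8 + 4 + 12 = 34
Number of machines = 4
Ideal balanced load = 34 / 4 = 8.5

8.5


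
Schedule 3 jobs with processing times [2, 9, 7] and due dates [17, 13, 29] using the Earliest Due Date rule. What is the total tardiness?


Sort by due date (EDD order): [(9, 13), (2, 17), (7, 29)]
Compute completion times and tardiness:
  Job 1: p=9, d=13, C=9, tardiness=max(0,9-13)=0
  Job 2: p=2, d=17, C=11, tardiness=max(0,11-17)=0
  Job 3: p=7, d=29, C=18, tardiness=max(0,18-29)=0
Total tardiness = 0

0


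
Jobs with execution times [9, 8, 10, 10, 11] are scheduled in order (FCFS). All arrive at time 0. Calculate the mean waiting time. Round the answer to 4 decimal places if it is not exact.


FCFS order (as given): [9, 8, 10, 10, 11]
Waiting times:
  Job 1: wait = 0
  Job 2: wait = 9
  Job 3: wait = 17
  Job 4: wait = 27
  Job 5: wait = 37
Sum of waiting times = 90
Average waiting time = 90/5 = 18.0

18.0


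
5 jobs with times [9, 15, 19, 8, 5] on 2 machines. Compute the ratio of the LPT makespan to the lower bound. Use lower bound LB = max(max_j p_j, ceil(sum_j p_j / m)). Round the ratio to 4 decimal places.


LPT order: [19, 15, 9, 8, 5]
Machine loads after assignment: [27, 29]
LPT makespan = 29
Lower bound = max(max_job, ceil(total/2)) = max(19, 28) = 28
Ratio = 29 / 28 = 1.0357

1.0357


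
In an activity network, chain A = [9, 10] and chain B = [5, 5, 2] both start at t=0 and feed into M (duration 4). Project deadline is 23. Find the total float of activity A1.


Forward pass: ES(A1) = sum of predecessors on chain A = 0
EF = ES + duration = 0 + 9 = 9
Backward pass: LF(M) = deadline = 23; LS(M) = 23 - 4 = 19
LF(A1) = LS(M) - sum(successors on chain A) = 19 - 10 = 9
LS = LF - duration = 9 - 9 = 0
Total float = LS - ES = 0 - 0 = 0

0


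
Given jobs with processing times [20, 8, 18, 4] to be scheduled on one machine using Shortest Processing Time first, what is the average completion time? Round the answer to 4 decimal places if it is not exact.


Sort jobs by processing time (SPT order): [4, 8, 18, 20]
Compute completion times sequentially:
  Job 1: processing = 4, completes at 4
  Job 2: processing = 8, completes at 12
  Job 3: processing = 18, completes at 30
  Job 4: processing = 20, completes at 50
Sum of completion times = 96
Average completion time = 96/4 = 24.0

24.0


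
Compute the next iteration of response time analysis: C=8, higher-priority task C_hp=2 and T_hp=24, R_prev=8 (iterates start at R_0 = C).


R_next = C + ceil(R_prev / T_hp) * C_hp
ceil(8 / 24) = ceil(0.3333) = 1
Interference = 1 * 2 = 2
R_next = 8 + 2 = 10

10


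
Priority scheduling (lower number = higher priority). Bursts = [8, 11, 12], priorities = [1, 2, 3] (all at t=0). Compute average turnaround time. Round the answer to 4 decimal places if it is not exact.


Sort by priority (ascending = highest first):
Order: [(1, 8), (2, 11), (3, 12)]
Completion times:
  Priority 1, burst=8, C=8
  Priority 2, burst=11, C=19
  Priority 3, burst=12, C=31
Average turnaround = 58/3 = 19.3333

19.3333


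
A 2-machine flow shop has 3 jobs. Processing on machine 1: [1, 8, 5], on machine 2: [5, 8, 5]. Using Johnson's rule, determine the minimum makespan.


Apply Johnson's rule:
  Group 1 (a <= b): [(1, 1, 5), (3, 5, 5), (2, 8, 8)]
  Group 2 (a > b): []
Optimal job order: [1, 3, 2]
Schedule:
  Job 1: M1 done at 1, M2 done at 6
  Job 3: M1 done at 6, M2 done at 11
  Job 2: M1 done at 14, M2 done at 22
Makespan = 22

22


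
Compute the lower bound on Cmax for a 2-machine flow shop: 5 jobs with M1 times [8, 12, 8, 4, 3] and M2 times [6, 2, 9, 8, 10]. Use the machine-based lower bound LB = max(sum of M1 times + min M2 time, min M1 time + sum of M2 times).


LB1 = sum(M1 times) + min(M2 times) = 35 + 2 = 37
LB2 = min(M1 times) + sum(M2 times) = 3 + 35 = 38
Lower bound = max(LB1, LB2) = max(37, 38) = 38

38


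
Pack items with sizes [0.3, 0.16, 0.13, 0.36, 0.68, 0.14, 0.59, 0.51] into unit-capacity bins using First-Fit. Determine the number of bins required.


Place items sequentially using First-Fit:
  Item 0.3 -> new Bin 1
  Item 0.16 -> Bin 1 (now 0.46)
  Item 0.13 -> Bin 1 (now 0.59)
  Item 0.36 -> Bin 1 (now 0.95)
  Item 0.68 -> new Bin 2
  Item 0.14 -> Bin 2 (now 0.82)
  Item 0.59 -> new Bin 3
  Item 0.51 -> new Bin 4
Total bins used = 4

4


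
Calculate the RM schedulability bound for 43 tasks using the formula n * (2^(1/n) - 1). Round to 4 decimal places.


Compute 2^(1/43) = 1.0162503252
Subtract 1: 1.0162503252 - 1 = 0.0162503252
Multiply by n: 43 * 0.0162503252 = 0.6987639836
Round to 4 dp: 0.6988

0.6988


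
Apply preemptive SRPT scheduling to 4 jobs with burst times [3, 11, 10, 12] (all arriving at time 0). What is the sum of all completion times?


Since all jobs arrive at t=0, SRPT equals SPT ordering.
SPT order: [3, 10, 11, 12]
Completion times:
  Job 1: p=3, C=3
  Job 2: p=10, C=13
  Job 3: p=11, C=24
  Job 4: p=12, C=36
Total completion time = 3 + 13 + 24 + 36 = 76

76


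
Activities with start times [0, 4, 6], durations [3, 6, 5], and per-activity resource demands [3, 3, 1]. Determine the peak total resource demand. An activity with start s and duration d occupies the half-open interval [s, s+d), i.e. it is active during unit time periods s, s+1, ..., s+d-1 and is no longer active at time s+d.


Each activity i is active on [start_i, start_i + duration_i).
Compute total resource usage per time slot:
  t=0: active resources = [3], total = 3
  t=1: active resources = [3], total = 3
  t=2: active resources = [3], total = 3
  t=3: active resources = [], total = 0
  t=4: active resources = [3], total = 3
  t=5: active resources = [3], total = 3
  t=6: active resources = [3, 1], total = 4
  t=7: active resources = [3, 1], total = 4
  t=8: active resources = [3, 1], total = 4
  t=9: active resources = [3, 1], total = 4
  t=10: active resources = [1], total = 1
Peak resource demand = 4

4


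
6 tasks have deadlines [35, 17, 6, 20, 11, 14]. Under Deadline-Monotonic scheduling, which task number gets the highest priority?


Sort tasks by relative deadline (ascending):
  Task 3: deadline = 6
  Task 5: deadline = 11
  Task 6: deadline = 14
  Task 2: deadline = 17
  Task 4: deadline = 20
  Task 1: deadline = 35
Priority order (highest first): [3, 5, 6, 2, 4, 1]
Highest priority task = 3

3


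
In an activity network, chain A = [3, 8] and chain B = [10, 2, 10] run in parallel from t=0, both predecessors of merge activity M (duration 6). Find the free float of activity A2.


ES(A2) = sum of predecessors on chain A = 3
EF(A2) = ES + duration = 3 + 8 = 11
Successor of A2 is M. ES(M) = max(sum(A), sum(B)) = max(11, 22) = 22
Free float = ES(successor) - EF(current) = 22 - 11 = 11

11


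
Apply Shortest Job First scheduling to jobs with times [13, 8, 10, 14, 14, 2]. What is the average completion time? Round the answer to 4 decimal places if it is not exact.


SJF order (ascending): [2, 8, 10, 13, 14, 14]
Completion times:
  Job 1: burst=2, C=2
  Job 2: burst=8, C=10
  Job 3: burst=10, C=20
  Job 4: burst=13, C=33
  Job 5: burst=14, C=47
  Job 6: burst=14, C=61
Average completion = 173/6 = 28.8333

28.8333


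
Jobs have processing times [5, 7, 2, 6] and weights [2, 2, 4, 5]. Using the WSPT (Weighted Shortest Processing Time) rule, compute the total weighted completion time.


Compute p/w ratios and sort ascending (WSPT): [(2, 4), (6, 5), (5, 2), (7, 2)]
Compute weighted completion times:
  Job (p=2,w=4): C=2, w*C=4*2=8
  Job (p=6,w=5): C=8, w*C=5*8=40
  Job (p=5,w=2): C=13, w*C=2*13=26
  Job (p=7,w=2): C=20, w*C=2*20=40
Total weighted completion time = 114

114


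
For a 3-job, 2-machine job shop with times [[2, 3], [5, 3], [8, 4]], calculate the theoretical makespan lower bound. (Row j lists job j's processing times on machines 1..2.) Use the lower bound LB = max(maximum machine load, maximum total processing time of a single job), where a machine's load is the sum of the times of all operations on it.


Machine loads:
  Machine 1: 2 + 5 + 8 = 15
  Machine 2: 3 + 3 + 4 = 10
Max machine load = 15
Job totals:
  Job 1: 5
  Job 2: 8
  Job 3: 12
Max job total = 12
Lower bound = max(15, 12) = 15

15


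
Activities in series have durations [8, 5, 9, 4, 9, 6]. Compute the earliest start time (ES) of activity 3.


Activity 3 starts after activities 1 through 2 complete.
Predecessor durations: [8, 5]
ES = 8 + 5 = 13

13


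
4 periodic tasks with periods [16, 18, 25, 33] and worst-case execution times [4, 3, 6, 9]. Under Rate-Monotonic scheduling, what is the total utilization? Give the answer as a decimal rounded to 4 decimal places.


Compute individual utilizations (exact fractions):
  Task 1: C/T = 4/16 = 1/4 (approx. 0.25)
  Task 2: C/T = 3/18 = 1/6 (approx. 0.1667)
  Task 3: C/T = 6/25 (approx. 0.24)
  Task 4: C/T = 9/33 = 3/11 (approx. 0.2727)
Total utilization U = 1/4 + 1/6 + 6/25 + 3/11 = 3067/3300
Rounded to 4 decimal places: U = 0.9294
RM (Liu & Layland) bound for 4 tasks = 0.756828; compare with U = 3067/3300 (approx. 0.929394)
bound < U <= 1, so the RM sufficient condition is not met (inconclusive; an exact test such as response-time analysis is needed).

0.9294


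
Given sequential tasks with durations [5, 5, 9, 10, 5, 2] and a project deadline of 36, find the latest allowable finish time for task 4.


LF(activity 4) = deadline - sum of successor durations
Successors: activities 5 through 6 with durations [5, 2]
Sum of successor durations = 7
LF = 36 - 7 = 29

29


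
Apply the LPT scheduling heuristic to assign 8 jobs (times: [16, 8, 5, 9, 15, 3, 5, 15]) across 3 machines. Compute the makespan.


Sort jobs in decreasing order (LPT): [16, 15, 15, 9, 8, 5, 5, 3]
Assign each job to the least loaded machine:
  Machine 1: jobs [16, 5, 5], load = 26
  Machine 2: jobs [15, 9], load = 24
  Machine 3: jobs [15, 8, 3], load = 26
Makespan = max load = 26

26
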